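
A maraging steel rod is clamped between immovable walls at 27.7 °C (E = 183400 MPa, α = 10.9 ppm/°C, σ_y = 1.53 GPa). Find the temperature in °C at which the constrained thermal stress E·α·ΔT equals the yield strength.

793 °C

E = 183400 MPa = 183.4 GPa.
σ_y = 1.53 GPa = 1530 MPa.
E·α·ΔT = 1530 MPa ⇒ ΔT = 1530 / (183.4×10³ × 10.9×10⁻⁶) = 765.4 K.
T = 27.7 + 765.4 = 793.1 °C.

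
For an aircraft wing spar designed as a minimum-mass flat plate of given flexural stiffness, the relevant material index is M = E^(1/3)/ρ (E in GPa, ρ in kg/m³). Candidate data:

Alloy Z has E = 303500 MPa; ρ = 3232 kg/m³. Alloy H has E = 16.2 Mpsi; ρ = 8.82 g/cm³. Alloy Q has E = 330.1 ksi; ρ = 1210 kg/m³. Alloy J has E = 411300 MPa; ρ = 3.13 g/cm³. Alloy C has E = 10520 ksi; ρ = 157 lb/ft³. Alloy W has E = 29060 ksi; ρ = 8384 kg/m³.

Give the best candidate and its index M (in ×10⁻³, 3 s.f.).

In SI units:
  alloy Z: E = 303.5 GPa, ρ = 3232 kg/m³
  alloy H: E = 111.7 GPa, ρ = 8820 kg/m³
  alloy Q: E = 2.276 GPa, ρ = 1210 kg/m³
  alloy J: E = 411.3 GPa, ρ = 3130 kg/m³
  alloy C: E = 72.53 GPa, ρ = 2515 kg/m³
  alloy W: E = 200.4 GPa, ρ = 8384 kg/m³
  alloy J: M = 2.38×10⁻³
  alloy Z: M = 2.08×10⁻³
  alloy C: M = 1.66×10⁻³
  alloy Q: M = 1.09×10⁻³
  alloy W: M = 0.698×10⁻³
  alloy H: M = 0.546×10⁻³
Highest index: alloy J.

alloy J, M = 2.38×10⁻³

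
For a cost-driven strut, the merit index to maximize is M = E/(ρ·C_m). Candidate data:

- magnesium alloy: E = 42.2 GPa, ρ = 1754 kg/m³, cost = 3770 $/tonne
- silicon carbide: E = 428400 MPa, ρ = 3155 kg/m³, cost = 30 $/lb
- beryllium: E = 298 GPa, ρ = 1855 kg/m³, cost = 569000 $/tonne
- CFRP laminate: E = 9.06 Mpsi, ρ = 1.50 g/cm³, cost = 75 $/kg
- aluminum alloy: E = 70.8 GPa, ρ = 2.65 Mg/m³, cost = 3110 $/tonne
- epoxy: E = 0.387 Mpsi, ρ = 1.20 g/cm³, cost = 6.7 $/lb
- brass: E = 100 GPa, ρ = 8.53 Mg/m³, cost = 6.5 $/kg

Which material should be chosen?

Normalizing units and computing the index:
  magnesium alloy: E = 42.20 GPa, ρ = 1754 kg/m³, cost = 3.770 $/kg
  silicon carbide: E = 428.4 GPa, ρ = 3155 kg/m³, cost = 66.14 $/kg
  beryllium: E = 298.0 GPa, ρ = 1855 kg/m³, cost = 569.0 $/kg
  CFRP laminate: E = 62.47 GPa, ρ = 1500 kg/m³, cost = 75.00 $/kg
  aluminum alloy: E = 70.80 GPa, ρ = 2650 kg/m³, cost = 3.110 $/kg
  epoxy: E = 2.668 GPa, ρ = 1200 kg/m³, cost = 14.77 $/kg
  brass: E = 100.0 GPa, ρ = 8530 kg/m³, cost = 6.500 $/kg
  aluminum alloy: M = 8.59 MN·m per $
  magnesium alloy: M = 6.38 MN·m per $
  silicon carbide: M = 2.05 MN·m per $
  brass: M = 1.80 MN·m per $
  CFRP laminate: M = 0.555 MN·m per $
  beryllium: M = 0.282 MN·m per $
  epoxy: M = 0.151 MN·m per $
Aluminum alloy ranks first.

aluminum alloy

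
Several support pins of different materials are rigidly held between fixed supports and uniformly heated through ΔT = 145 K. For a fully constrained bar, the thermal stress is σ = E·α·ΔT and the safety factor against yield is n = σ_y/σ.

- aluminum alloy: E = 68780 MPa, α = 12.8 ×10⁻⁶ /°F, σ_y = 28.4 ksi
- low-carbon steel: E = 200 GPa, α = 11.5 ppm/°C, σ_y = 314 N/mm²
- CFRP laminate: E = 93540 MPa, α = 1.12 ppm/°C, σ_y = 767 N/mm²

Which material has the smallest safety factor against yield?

Converting E to GPa, α to ×10⁻⁶/K, σ_y to MPa, then σ and n for each:
  aluminum alloy: E = 68.78, α = 23.0, σ_y = 195.8 → σ = 230 MPa, n = 0.852
  low-carbon steel: E = 200.0, α = 11.5, σ_y = 314.0 → σ = 334 MPa, n = 0.942
  CFRP laminate: E = 93.54, α = 1.12, σ_y = 767.0 → σ = 15.2 MPa, n = 50.5
Aluminum alloy has the lowest safety factor, n = 0.852.

aluminum alloy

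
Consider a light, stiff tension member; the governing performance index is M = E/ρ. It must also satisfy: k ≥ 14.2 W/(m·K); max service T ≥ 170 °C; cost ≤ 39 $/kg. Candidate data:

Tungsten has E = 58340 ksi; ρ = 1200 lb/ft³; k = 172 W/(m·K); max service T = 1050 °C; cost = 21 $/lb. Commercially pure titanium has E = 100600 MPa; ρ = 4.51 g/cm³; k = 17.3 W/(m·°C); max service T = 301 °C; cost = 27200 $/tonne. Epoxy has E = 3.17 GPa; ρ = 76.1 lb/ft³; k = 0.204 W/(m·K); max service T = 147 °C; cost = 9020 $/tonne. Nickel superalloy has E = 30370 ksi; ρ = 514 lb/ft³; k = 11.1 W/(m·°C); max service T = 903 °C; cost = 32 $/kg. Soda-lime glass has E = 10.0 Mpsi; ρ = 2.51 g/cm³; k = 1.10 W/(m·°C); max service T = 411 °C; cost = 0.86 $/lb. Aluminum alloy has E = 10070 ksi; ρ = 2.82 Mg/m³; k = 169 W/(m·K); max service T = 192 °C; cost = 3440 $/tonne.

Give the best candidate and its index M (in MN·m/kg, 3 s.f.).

aluminum alloy, M = 24.6 MN·m/kg

Screen on constraints: k ≥ 14.2 W/(m·K); max service T ≥ 170 °C; cost ≤ 39 $/kg. Survivors: commercially pure titanium, aluminum alloy.
Putting every candidate on a common basis:
  commercially pure titanium: E = 100.6 GPa, ρ = 4510 kg/m³
  aluminum alloy: E = 69.43 GPa, ρ = 2820 kg/m³
  aluminum alloy: M = 24.6 MN·m/kg
  commercially pure titanium: M = 22.3 MN·m/kg
Highest index: aluminum alloy.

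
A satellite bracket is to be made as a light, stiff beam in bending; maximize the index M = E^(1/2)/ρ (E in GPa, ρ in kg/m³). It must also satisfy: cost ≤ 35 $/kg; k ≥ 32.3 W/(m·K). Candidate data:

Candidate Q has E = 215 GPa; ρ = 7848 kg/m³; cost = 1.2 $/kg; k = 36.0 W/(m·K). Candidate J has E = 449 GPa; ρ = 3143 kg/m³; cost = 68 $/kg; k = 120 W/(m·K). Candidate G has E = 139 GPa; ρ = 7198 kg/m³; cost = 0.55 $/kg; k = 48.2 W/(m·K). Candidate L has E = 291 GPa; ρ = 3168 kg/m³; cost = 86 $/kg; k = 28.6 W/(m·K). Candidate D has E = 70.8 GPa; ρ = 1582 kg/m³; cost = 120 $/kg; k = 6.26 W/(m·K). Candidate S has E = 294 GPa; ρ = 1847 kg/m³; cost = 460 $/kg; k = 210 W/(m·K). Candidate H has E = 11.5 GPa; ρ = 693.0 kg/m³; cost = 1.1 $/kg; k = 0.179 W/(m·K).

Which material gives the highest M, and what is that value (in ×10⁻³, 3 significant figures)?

candidate Q, M = 1.87×10⁻³

Screen on constraints: cost ≤ 35 $/kg; k ≥ 32.3 W/(m·K). Survivors: candidate Q, candidate G.
Per-candidate index values:
  candidate Q: M = 1.87×10⁻³
  candidate G: M = 1.64×10⁻³
Highest index: candidate Q.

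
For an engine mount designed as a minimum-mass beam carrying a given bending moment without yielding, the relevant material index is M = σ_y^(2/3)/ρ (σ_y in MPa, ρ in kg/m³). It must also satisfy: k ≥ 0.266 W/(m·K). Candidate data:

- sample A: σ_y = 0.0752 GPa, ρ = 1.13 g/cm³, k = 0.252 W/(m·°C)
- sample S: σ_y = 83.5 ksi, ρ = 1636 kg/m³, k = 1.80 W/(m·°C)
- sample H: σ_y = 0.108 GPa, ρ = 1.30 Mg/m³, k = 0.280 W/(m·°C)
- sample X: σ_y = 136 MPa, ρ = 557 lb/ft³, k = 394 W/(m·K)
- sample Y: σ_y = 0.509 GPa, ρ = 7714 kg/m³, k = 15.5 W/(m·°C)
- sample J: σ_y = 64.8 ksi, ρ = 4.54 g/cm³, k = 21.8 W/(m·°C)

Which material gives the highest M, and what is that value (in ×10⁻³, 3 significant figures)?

sample S, M = 42.3×10⁻³

Screen on constraints: k ≥ 0.266 W/(m·K). Survivors: sample S, sample H, sample X, sample Y, sample J.
In SI units:
  sample S: σ_y = 575.7 MPa, ρ = 1636 kg/m³
  sample H: σ_y = 108.0 MPa, ρ = 1300 kg/m³
  sample X: σ_y = 136.0 MPa, ρ = 8922 kg/m³
  sample Y: σ_y = 509.0 MPa, ρ = 7714 kg/m³
  sample J: σ_y = 446.8 MPa, ρ = 4540 kg/m³
  sample S: M = 42.3×10⁻³
  sample H: M = 17.4×10⁻³
  sample J: M = 12.9×10⁻³
  sample Y: M = 8.26×10⁻³
  sample X: M = 2.96×10⁻³
Highest index: sample S.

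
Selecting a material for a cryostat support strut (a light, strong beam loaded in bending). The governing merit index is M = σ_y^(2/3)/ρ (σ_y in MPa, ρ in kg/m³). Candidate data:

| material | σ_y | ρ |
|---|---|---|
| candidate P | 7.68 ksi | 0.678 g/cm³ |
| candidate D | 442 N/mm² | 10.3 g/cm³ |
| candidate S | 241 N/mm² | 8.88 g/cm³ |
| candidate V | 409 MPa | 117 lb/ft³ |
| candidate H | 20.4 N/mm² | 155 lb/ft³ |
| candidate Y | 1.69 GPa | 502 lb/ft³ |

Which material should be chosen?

Putting every candidate on a common basis:
  candidate P: σ_y = 52.95 MPa, ρ = 678.0 kg/m³
  candidate D: σ_y = 442.0 MPa, ρ = 10300 kg/m³
  candidate S: σ_y = 241.0 MPa, ρ = 8880 kg/m³
  candidate V: σ_y = 409.0 MPa, ρ = 1874 kg/m³
  candidate H: σ_y = 20.40 MPa, ρ = 2483 kg/m³
  candidate Y: σ_y = 1690 MPa, ρ = 8041 kg/m³
  candidate V: M = 29.4×10⁻³
  candidate P: M = 20.8×10⁻³
  candidate Y: M = 17.6×10⁻³
  candidate D: M = 5.63×10⁻³
  candidate S: M = 4.36×10⁻³
  candidate H: M = 3.01×10⁻³
Highest index: candidate V.

candidate V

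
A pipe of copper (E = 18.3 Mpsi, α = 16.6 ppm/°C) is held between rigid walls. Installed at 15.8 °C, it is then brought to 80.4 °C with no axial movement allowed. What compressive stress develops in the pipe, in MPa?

E = 18.3 Mpsi = 126.2 GPa.
ΔT = 64.60 K. Constrained thermal stress σ = E·α·ΔT = 126.2×10³ MPa × 16.6×10⁻⁶ × 64.60 = 135 MPa (compressive).

135 MPa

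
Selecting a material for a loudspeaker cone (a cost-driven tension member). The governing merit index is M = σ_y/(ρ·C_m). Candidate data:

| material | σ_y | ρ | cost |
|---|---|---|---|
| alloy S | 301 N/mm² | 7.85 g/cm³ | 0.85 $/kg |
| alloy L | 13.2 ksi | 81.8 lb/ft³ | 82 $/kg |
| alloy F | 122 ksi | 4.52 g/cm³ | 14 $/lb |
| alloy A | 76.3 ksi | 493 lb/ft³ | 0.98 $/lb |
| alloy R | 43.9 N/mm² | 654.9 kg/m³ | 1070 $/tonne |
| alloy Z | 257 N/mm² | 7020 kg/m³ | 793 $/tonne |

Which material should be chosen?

After converting to SI:
  alloy S: σ_y = 301.0 MPa, ρ = 7850 kg/m³, cost = 0.8500 $/kg
  alloy L: σ_y = 91.01 MPa, ρ = 1310 kg/m³, cost = 82.00 $/kg
  alloy F: σ_y = 841.2 MPa, ρ = 4520 kg/m³, cost = 30.86 $/kg
  alloy A: σ_y = 526.1 MPa, ρ = 7897 kg/m³, cost = 2.160 $/kg
  alloy R: σ_y = 43.90 MPa, ρ = 654.9 kg/m³, cost = 1.070 $/kg
  alloy Z: σ_y = 257.0 MPa, ρ = 7020 kg/m³, cost = 0.7930 $/kg
  alloy R: M = 62.6 kN·m per $
  alloy Z: M = 46.2 kN·m per $
  alloy S: M = 45.1 kN·m per $
  alloy A: M = 30.8 kN·m per $
  alloy F: M = 6.03 kN·m per $
  alloy L: M = 0.847 kN·m per $
Alloy R has the largest M.

alloy R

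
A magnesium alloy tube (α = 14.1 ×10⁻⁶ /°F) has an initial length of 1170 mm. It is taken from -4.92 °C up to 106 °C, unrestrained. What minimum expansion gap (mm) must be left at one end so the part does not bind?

Convert α: 14.1×10⁻⁶/°F × (9/5) = 25.4×10⁻⁶/K.
ΔT = 106 − (-4.92) = 110.9 K.
ΔL = α·L₀·ΔT = 25.4×10⁻⁶ × 1170 mm × 110.9 K = 3.29 mm.

3.29 mm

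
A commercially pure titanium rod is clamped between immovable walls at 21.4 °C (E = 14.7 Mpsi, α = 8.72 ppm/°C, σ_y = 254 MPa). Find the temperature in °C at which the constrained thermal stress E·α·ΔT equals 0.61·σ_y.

197 °C

E = 14.7 Mpsi = 101.4 GPa.
E·α·ΔT = 154.9 MPa ⇒ ΔT = 154.9 / (101.4×10³ × 8.72×10⁻⁶) = 175.3 K.
T = 21.4 + 175.3 = 196.7 °C.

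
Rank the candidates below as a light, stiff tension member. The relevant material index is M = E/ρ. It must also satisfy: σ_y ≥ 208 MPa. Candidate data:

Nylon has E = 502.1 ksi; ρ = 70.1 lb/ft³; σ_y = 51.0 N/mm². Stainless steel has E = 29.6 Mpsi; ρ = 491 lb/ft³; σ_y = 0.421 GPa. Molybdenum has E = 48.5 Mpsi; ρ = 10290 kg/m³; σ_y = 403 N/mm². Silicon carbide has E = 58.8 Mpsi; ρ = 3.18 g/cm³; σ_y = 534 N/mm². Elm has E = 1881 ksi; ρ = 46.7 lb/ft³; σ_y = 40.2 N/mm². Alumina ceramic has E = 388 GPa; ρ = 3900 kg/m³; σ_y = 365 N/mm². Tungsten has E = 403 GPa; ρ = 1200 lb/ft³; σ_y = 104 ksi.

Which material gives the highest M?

silicon carbide

Screen on constraints: σ_y ≥ 208 MPa. Survivors: stainless steel, molybdenum, silicon carbide, alumina ceramic, tungsten.
Convert each candidate to consistent units, then evaluate M:
  stainless steel: E = 204.1 GPa, ρ = 7865 kg/m³
  molybdenum: E = 334.4 GPa, ρ = 10290 kg/m³
  silicon carbide: E = 405.4 GPa, ρ = 3180 kg/m³
  alumina ceramic: E = 388.0 GPa, ρ = 3900 kg/m³
  tungsten: E = 403.0 GPa, ρ = 19220 kg/m³
  silicon carbide: M = 127 MN·m/kg
  alumina ceramic: M = 99.5 MN·m/kg
  molybdenum: M = 32.5 MN·m/kg
  stainless steel: M = 25.9 MN·m/kg
  tungsten: M = 21.0 MN·m/kg
The maximum is for silicon carbide.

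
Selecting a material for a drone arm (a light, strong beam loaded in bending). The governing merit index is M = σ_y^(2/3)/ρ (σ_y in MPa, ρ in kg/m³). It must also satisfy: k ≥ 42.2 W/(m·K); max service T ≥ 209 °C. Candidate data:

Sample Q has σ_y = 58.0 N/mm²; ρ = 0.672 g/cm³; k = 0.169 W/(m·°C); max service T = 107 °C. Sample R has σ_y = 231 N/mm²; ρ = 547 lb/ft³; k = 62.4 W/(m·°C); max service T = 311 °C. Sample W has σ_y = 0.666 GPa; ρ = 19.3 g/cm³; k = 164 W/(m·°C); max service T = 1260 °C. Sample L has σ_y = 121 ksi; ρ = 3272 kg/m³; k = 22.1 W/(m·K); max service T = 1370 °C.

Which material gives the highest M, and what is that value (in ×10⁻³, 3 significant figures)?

Screen on constraints: k ≥ 42.2 W/(m·K); max service T ≥ 209 °C. Survivors: sample R, sample W.
Convert each candidate to consistent units, then evaluate M:
  sample R: σ_y = 231.0 MPa, ρ = 8762 kg/m³
  sample W: σ_y = 666.0 MPa, ρ = 19300 kg/m³
  sample R: M = 4.30×10⁻³
  sample W: M = 3.95×10⁻³
Sample R has the largest M.

sample R, M = 4.30×10⁻³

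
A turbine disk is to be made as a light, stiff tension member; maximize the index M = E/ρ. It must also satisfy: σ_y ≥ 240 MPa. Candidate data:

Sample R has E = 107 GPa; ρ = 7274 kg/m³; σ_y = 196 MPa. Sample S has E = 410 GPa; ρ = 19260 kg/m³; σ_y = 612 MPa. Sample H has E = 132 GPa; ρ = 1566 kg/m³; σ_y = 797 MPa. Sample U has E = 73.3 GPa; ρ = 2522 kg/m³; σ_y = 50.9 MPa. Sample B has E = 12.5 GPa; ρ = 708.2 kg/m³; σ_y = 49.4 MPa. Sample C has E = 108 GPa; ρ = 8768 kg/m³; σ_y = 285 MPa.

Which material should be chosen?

Screen on constraints: σ_y ≥ 240 MPa. Survivors: sample S, sample H, sample C.
Computing M directly (units already consistent):
  sample H: M = 84.3 MN·m/kg
  sample S: M = 21.3 MN·m/kg
  sample C: M = 12.3 MN·m/kg
Highest index: sample H.

sample H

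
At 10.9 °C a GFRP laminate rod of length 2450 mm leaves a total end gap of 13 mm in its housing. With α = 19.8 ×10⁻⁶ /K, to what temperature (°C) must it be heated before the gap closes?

α·L₀·ΔT = 13.0 mm ⇒ ΔT = 13.0 / (19.8×10⁻⁶ × 2450.0) = 268.0 K.
T = 10.9 + 268.0 = 278.9 °C.

279 °C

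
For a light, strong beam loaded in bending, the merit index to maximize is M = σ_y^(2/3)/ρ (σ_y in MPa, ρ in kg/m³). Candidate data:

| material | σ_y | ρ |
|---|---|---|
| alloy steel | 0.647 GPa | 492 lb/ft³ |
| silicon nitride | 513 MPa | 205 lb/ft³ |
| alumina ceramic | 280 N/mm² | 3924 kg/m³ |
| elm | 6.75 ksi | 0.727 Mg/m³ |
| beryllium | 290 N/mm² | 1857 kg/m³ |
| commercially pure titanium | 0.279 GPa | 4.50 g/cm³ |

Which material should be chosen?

Convert each candidate to consistent units, then evaluate M:
  alloy steel: σ_y = 647.0 MPa, ρ = 7881 kg/m³
  silicon nitride: σ_y = 513.0 MPa, ρ = 3284 kg/m³
  alumina ceramic: σ_y = 280.0 MPa, ρ = 3924 kg/m³
  elm: σ_y = 46.54 MPa, ρ = 727.0 kg/m³
  beryllium: σ_y = 290.0 MPa, ρ = 1857 kg/m³
  commercially pure titanium: σ_y = 279.0 MPa, ρ = 4500 kg/m³
  beryllium: M = 23.6×10⁻³
  silicon nitride: M = 19.5×10⁻³
  elm: M = 17.8×10⁻³
  alumina ceramic: M = 10.9×10⁻³
  alloy steel: M = 9.49×10⁻³
  commercially pure titanium: M = 9.49×10⁻³
The maximum is for beryllium.

beryllium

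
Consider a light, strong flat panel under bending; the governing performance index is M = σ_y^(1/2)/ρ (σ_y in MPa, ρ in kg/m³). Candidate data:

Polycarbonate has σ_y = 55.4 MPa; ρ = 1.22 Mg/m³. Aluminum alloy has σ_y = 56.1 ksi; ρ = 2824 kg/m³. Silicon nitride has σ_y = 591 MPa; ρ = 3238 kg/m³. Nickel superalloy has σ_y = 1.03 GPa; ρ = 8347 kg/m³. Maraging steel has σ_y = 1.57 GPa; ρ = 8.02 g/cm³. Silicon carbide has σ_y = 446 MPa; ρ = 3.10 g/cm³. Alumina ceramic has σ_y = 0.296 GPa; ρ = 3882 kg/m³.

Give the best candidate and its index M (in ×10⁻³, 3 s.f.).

After converting to SI:
  polycarbonate: σ_y = 55.40 MPa, ρ = 1220 kg/m³
  aluminum alloy: σ_y = 386.8 MPa, ρ = 2824 kg/m³
  silicon nitride: σ_y = 591.0 MPa, ρ = 3238 kg/m³
  nickel superalloy: σ_y = 1030 MPa, ρ = 8347 kg/m³
  maraging steel: σ_y = 1570 MPa, ρ = 8020 kg/m³
  silicon carbide: σ_y = 446.0 MPa, ρ = 3100 kg/m³
  alumina ceramic: σ_y = 296.0 MPa, ρ = 3882 kg/m³
  silicon nitride: M = 7.51×10⁻³
  aluminum alloy: M = 6.96×10⁻³
  silicon carbide: M = 6.81×10⁻³
  polycarbonate: M = 6.10×10⁻³
  maraging steel: M = 4.94×10⁻³
  alumina ceramic: M = 4.43×10⁻³
  nickel superalloy: M = 3.84×10⁻³
The maximum is for silicon nitride.

silicon nitride, M = 7.51×10⁻³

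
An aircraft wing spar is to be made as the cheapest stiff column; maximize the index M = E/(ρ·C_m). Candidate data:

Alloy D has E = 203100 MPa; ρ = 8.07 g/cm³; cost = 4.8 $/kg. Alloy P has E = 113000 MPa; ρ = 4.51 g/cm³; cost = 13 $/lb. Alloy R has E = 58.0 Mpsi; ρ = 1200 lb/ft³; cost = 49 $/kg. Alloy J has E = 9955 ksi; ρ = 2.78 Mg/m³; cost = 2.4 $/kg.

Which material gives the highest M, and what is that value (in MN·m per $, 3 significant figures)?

Convert each candidate to consistent units, then evaluate M:
  alloy D: E = 203.1 GPa, ρ = 8070 kg/m³, cost = 4.800 $/kg
  alloy P: E = 113.0 GPa, ρ = 4510 kg/m³, cost = 28.66 $/kg
  alloy R: E = 399.9 GPa, ρ = 19220 kg/m³, cost = 49.00 $/kg
  alloy J: E = 68.64 GPa, ρ = 2780 kg/m³, cost = 2.400 $/kg
  alloy J: M = 10.3 MN·m per $
  alloy D: M = 5.24 MN·m per $
  alloy P: M = 0.874 MN·m per $
  alloy R: M = 0.425 MN·m per $
Alloy J has the largest M.

alloy J, M = 10.3 MN·m per $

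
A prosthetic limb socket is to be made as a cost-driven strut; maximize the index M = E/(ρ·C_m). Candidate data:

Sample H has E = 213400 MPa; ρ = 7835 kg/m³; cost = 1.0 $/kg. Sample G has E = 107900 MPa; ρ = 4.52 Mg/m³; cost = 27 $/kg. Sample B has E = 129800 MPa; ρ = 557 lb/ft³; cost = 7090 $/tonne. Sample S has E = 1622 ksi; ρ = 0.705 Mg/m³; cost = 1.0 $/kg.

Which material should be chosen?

After converting to SI:
  sample H: E = 213.4 GPa, ρ = 7835 kg/m³, cost = 1.000 $/kg
  sample G: E = 107.9 GPa, ρ = 4520 kg/m³, cost = 27.00 $/kg
  sample B: E = 129.8 GPa, ρ = 8922 kg/m³, cost = 7.090 $/kg
  sample S: E = 11.18 GPa, ρ = 705.0 kg/m³, cost = 1.000 $/kg
  sample H: M = 27.2 MN·m per $
  sample S: M = 15.9 MN·m per $
  sample B: M = 2.05 MN·m per $
  sample G: M = 0.884 MN·m per $
Sample H ranks first.

sample H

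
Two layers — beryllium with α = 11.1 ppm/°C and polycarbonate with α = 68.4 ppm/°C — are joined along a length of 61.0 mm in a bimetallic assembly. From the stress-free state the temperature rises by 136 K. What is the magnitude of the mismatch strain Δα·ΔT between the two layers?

7.79×10⁻³

Δα = |11.1 − 68.4|×10⁻⁶/K = 57.3×10⁻⁶/K.
Mismatch strain = Δα·ΔT = 57.3×10⁻⁶ × 136.0 = 7.79×10⁻³.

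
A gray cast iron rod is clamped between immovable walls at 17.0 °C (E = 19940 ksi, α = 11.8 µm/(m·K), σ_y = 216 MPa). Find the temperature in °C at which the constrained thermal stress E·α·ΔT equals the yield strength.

E = 19940 ksi = 137.5 GPa.
E·α·ΔT = 216.0 MPa ⇒ ΔT = 216.0 / (137.5×10³ × 11.8×10⁻⁶) = 133.1 K.
T = 17.0 + 133.1 = 150.1 °C.

150 °C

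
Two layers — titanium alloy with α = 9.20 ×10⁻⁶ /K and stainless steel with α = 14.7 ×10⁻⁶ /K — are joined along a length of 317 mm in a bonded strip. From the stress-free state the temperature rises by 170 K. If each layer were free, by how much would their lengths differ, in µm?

296 µm

Δα = |9.20 − 14.7|×10⁻⁶/K = 5.50×10⁻⁶/K.
ΔL_mismatch = Δα·L·ΔT = 5.50×10⁻⁶ × 317.0 mm × 170.0 K = 296 µm.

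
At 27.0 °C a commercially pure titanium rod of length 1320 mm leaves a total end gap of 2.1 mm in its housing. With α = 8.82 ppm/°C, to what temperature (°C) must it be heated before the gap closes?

α·L₀·ΔT = 2.1 mm ⇒ ΔT = 2.1 / (8.82×10⁻⁶ × 1320.0) = 180.4 K.
T = 27.0 + 180.4 = 207.4 °C.

207 °C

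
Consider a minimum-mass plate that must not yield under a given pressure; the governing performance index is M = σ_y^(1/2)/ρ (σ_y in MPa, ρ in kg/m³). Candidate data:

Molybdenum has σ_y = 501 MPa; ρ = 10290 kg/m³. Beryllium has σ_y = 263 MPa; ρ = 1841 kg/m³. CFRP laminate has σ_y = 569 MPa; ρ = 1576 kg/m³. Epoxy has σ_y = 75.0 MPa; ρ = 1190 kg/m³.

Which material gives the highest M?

Per-candidate index values:
  CFRP laminate: M = 15.1×10⁻³
  beryllium: M = 8.81×10⁻³
  epoxy: M = 7.28×10⁻³
  molybdenum: M = 2.18×10⁻³
CFRP laminate has the largest M.

CFRP laminate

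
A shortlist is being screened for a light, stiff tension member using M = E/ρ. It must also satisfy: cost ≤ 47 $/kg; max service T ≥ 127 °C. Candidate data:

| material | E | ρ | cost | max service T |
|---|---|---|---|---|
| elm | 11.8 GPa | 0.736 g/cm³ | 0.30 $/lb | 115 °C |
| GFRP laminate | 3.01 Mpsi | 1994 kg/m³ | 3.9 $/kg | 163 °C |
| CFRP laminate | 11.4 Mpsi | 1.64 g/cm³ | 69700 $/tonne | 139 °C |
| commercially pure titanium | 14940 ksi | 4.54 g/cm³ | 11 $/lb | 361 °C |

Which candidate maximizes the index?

Screen on constraints: cost ≤ 47 $/kg; max service T ≥ 127 °C. Survivors: GFRP laminate, commercially pure titanium.
Putting every candidate on a common basis:
  GFRP laminate: E = 20.75 GPa, ρ = 1994 kg/m³
  commercially pure titanium: E = 103.0 GPa, ρ = 4540 kg/m³
  commercially pure titanium: M = 22.7 MN·m/kg
  GFRP laminate: M = 10.4 MN·m/kg
The maximum is for commercially pure titanium.

commercially pure titanium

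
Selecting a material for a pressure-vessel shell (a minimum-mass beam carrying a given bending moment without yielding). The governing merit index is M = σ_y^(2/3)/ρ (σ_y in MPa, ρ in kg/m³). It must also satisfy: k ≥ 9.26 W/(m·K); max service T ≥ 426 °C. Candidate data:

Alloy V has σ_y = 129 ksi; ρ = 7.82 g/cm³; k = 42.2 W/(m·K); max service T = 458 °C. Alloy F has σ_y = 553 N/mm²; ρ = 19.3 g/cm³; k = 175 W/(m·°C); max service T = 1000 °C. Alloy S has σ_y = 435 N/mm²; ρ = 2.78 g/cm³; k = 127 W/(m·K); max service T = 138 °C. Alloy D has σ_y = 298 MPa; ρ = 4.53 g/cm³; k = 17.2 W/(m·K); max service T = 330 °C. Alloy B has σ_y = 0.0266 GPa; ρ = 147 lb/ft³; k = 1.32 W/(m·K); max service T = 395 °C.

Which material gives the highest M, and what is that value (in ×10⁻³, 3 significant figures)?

Screen on constraints: k ≥ 9.26 W/(m·K); max service T ≥ 426 °C. Survivors: alloy V, alloy F.
After converting to SI:
  alloy V: σ_y = 889.4 MPa, ρ = 7820 kg/m³
  alloy F: σ_y = 553.0 MPa, ρ = 19300 kg/m³
  alloy V: M = 11.8×10⁻³
  alloy F: M = 3.49×10⁻³
Alloy V has the largest M.

alloy V, M = 11.8×10⁻³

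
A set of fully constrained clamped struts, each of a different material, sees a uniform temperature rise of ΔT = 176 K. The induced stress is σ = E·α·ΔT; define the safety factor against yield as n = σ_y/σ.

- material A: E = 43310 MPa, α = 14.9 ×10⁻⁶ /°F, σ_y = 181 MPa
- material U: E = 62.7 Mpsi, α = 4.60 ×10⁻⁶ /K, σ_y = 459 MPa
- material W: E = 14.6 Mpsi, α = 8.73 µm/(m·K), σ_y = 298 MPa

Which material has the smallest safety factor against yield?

material A

With everything in SI (GPa, ×10⁻⁶/K, MPa):
  material A: E = 43.31, α = 26.8, σ_y = 181.0 → σ = 204 MPa, n = 0.885
  material U: E = 432.3, α = 4.60, σ_y = 459.0 → σ = 350 MPa, n = 1.31
  material W: E = 100.7, α = 8.73, σ_y = 298.0 → σ = 155 MPa, n = 1.93
Smallest n: material A with n = 0.885.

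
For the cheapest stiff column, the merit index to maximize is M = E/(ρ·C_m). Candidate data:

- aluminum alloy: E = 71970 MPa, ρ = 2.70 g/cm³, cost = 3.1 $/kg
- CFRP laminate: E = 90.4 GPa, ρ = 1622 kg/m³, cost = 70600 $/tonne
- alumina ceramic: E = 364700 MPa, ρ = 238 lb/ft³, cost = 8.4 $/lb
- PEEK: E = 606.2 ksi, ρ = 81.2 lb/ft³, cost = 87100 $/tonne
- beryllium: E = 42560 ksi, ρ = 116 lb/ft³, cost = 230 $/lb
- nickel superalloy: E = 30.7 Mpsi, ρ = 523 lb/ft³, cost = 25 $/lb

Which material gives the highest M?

aluminum alloy

After converting to SI:
  aluminum alloy: E = 71.97 GPa, ρ = 2700 kg/m³, cost = 3.100 $/kg
  CFRP laminate: E = 90.40 GPa, ρ = 1622 kg/m³, cost = 70.60 $/kg
  alumina ceramic: E = 364.7 GPa, ρ = 3812 kg/m³, cost = 18.52 $/kg
  PEEK: E = 4.180 GPa, ρ = 1301 kg/m³, cost = 87.10 $/kg
  beryllium: E = 293.4 GPa, ρ = 1858 kg/m³, cost = 507.1 $/kg
  nickel superalloy: E = 211.7 GPa, ρ = 8378 kg/m³, cost = 55.11 $/kg
  aluminum alloy: M = 8.60 MN·m per $
  alumina ceramic: M = 5.17 MN·m per $
  CFRP laminate: M = 0.789 MN·m per $
  nickel superalloy: M = 0.458 MN·m per $
  beryllium: M = 0.311 MN·m per $
  PEEK: M = 0.0369 MN·m per $
The maximum is for aluminum alloy.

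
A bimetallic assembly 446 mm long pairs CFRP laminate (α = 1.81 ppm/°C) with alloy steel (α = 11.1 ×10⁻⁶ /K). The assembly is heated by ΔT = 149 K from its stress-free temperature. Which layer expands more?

α(CFRP laminate) = 1.81×10⁻⁶/K vs α(alloy steel) = 11.1×10⁻⁶/K.
Higher α expands more for the same ΔT: alloy steel.

alloy steel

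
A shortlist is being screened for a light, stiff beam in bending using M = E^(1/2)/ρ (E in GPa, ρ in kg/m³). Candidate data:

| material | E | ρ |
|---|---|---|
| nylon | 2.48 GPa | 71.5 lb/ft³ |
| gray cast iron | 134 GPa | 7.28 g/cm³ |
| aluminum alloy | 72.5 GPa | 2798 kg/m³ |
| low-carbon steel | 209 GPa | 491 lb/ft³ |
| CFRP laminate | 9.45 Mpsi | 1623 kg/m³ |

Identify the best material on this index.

CFRP laminate

In SI units:
  nylon: E = 2.480 GPa, ρ = 1145 kg/m³
  gray cast iron: E = 134.0 GPa, ρ = 7280 kg/m³
  aluminum alloy: E = 72.50 GPa, ρ = 2798 kg/m³
  low-carbon steel: E = 209.0 GPa, ρ = 7865 kg/m³
  CFRP laminate: E = 65.16 GPa, ρ = 1623 kg/m³
  CFRP laminate: M = 4.97×10⁻³
  aluminum alloy: M = 3.04×10⁻³
  low-carbon steel: M = 1.84×10⁻³
  gray cast iron: M = 1.59×10⁻³
  nylon: M = 1.37×10⁻³
Highest index: CFRP laminate.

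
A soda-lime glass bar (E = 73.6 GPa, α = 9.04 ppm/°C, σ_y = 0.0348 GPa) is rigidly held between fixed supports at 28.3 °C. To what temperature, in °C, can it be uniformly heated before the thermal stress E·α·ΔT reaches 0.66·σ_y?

62.8 °C

σ_y = 0.0348 GPa = 34.80 MPa.
E·α·ΔT = 22.97 MPa ⇒ ΔT = 22.97 / (73.60×10³ × 9.04×10⁻⁶) = 34.52 K.
T = 28.3 + 34.52 = 62.82 °C.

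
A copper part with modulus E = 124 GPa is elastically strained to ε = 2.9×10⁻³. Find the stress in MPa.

σ = E·ε = 124000 MPa × 2.9×10⁻³ = 360 MPa.

360 MPa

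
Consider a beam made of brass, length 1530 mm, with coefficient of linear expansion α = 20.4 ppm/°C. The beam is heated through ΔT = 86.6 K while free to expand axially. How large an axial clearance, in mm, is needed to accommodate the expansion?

2.70 mm

ΔL = α·L₀·ΔT = 20.4×10⁻⁶ × 1530 mm × 86.60 K = 2.70 mm.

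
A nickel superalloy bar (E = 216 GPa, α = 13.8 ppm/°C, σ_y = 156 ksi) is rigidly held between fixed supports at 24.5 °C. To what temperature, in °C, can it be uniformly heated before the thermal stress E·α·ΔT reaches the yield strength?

385 °C

σ_y = 156 ksi = 1076 MPa.
E·α·ΔT = 1076 MPa ⇒ ΔT = 1076 / (216.0×10³ × 13.8×10⁻⁶) = 360.8 K.
T = 24.5 + 360.8 = 385.3 °C.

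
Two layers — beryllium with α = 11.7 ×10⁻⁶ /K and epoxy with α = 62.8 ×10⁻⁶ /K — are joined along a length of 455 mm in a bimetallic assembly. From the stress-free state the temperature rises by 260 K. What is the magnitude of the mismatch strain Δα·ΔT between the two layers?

0.0133

Δα = |11.7 − 62.8|×10⁻⁶/K = 51.1×10⁻⁶/K.
Mismatch strain = Δα·ΔT = 51.1×10⁻⁶ × 260.0 = 0.0133.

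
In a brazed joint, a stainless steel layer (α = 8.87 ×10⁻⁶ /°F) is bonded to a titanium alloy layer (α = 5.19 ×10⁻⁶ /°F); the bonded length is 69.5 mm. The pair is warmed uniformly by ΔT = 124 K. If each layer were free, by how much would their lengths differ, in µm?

stainless steel: α = 8.87×10⁻⁶/°F × 9/5 = 16.0×10⁻⁶/K.
titanium alloy: α = 5.19×10⁻⁶/°F × 9/5 = 9.34×10⁻⁶/K.
Δα = |16.0 − 9.34|×10⁻⁶/K = 6.62×10⁻⁶/K.
ΔL_mismatch = Δα·L·ΔT = 6.62×10⁻⁶ × 69.5 mm × 124.0 K = 57.1 µm.

57.1 µm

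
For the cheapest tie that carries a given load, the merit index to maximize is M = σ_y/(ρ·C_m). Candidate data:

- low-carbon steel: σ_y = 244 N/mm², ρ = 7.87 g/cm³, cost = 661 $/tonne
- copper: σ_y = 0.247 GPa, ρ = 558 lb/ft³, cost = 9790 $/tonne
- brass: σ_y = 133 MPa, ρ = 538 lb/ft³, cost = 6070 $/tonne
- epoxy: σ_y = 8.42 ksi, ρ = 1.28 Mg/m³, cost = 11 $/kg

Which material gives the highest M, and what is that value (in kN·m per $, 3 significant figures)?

low-carbon steel, M = 46.9 kN·m per $

Convert each candidate to consistent units, then evaluate M:
  low-carbon steel: σ_y = 244.0 MPa, ρ = 7870 kg/m³, cost = 0.6610 $/kg
  copper: σ_y = 247.0 MPa, ρ = 8938 kg/m³, cost = 9.790 $/kg
  brass: σ_y = 133.0 MPa, ρ = 8618 kg/m³, cost = 6.070 $/kg
  epoxy: σ_y = 58.05 MPa, ρ = 1280 kg/m³, cost = 11.00 $/kg
  low-carbon steel: M = 46.9 kN·m per $
  epoxy: M = 4.12 kN·m per $
  copper: M = 2.82 kN·m per $
  brass: M = 2.54 kN·m per $
The maximum is for low-carbon steel.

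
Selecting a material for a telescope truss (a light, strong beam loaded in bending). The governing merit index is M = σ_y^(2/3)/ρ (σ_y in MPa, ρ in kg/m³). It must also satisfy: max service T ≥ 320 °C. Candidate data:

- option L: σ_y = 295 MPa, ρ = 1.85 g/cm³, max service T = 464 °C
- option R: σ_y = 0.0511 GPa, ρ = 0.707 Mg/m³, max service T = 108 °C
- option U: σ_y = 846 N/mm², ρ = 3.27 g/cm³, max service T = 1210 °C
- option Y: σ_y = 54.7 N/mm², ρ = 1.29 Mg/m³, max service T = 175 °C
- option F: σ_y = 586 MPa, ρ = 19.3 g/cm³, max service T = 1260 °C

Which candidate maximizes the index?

Screen on constraints: max service T ≥ 320 °C. Survivors: option L, option U, option F.
After converting to SI:
  option L: σ_y = 295.0 MPa, ρ = 1850 kg/m³
  option U: σ_y = 846.0 MPa, ρ = 3270 kg/m³
  option F: σ_y = 586.0 MPa, ρ = 19300 kg/m³
  option U: M = 27.4×10⁻³
  option L: M = 24.0×10⁻³
  option F: M = 3.63×10⁻³
The maximum is for option U.

option U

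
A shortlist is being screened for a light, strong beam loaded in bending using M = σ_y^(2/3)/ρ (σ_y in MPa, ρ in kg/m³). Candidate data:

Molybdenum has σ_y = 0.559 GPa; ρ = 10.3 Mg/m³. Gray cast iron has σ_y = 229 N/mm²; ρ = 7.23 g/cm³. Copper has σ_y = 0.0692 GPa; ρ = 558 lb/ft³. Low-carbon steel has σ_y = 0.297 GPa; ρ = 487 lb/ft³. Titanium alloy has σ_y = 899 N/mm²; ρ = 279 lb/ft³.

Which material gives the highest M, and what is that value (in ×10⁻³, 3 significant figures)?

In SI units:
  molybdenum: σ_y = 559.0 MPa, ρ = 10300 kg/m³
  gray cast iron: σ_y = 229.0 MPa, ρ = 7230 kg/m³
  copper: σ_y = 69.20 MPa, ρ = 8938 kg/m³
  low-carbon steel: σ_y = 297.0 MPa, ρ = 7801 kg/m³
  titanium alloy: σ_y = 899.0 MPa, ρ = 4469 kg/m³
  titanium alloy: M = 20.8×10⁻³
  molybdenum: M = 6.59×10⁻³
  low-carbon steel: M = 5.71×10⁻³
  gray cast iron: M = 5.18×10⁻³
  copper: M = 1.89×10⁻³
The maximum is for titanium alloy.

titanium alloy, M = 20.8×10⁻³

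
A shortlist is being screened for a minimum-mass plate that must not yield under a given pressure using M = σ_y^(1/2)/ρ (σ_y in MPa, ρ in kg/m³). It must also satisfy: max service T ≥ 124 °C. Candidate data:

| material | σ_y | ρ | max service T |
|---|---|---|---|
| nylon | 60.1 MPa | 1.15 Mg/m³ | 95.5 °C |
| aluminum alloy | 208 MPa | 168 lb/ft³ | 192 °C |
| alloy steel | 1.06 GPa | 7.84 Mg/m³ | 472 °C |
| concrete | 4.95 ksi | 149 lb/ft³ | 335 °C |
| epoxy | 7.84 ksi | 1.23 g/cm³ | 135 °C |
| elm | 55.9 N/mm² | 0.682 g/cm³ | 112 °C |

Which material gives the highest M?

Screen on constraints: max service T ≥ 124 °C. Survivors: aluminum alloy, alloy steel, concrete, epoxy.
Convert each candidate to consistent units, then evaluate M:
  aluminum alloy: σ_y = 208.0 MPa, ρ = 2691 kg/m³
  alloy steel: σ_y = 1060 MPa, ρ = 7840 kg/m³
  concrete: σ_y = 34.13 MPa, ρ = 2387 kg/m³
  epoxy: σ_y = 54.05 MPa, ρ = 1230 kg/m³
  epoxy: M = 5.98×10⁻³
  aluminum alloy: M = 5.36×10⁻³
  alloy steel: M = 4.15×10⁻³
  concrete: M = 2.45×10⁻³
The maximum is for epoxy.

epoxy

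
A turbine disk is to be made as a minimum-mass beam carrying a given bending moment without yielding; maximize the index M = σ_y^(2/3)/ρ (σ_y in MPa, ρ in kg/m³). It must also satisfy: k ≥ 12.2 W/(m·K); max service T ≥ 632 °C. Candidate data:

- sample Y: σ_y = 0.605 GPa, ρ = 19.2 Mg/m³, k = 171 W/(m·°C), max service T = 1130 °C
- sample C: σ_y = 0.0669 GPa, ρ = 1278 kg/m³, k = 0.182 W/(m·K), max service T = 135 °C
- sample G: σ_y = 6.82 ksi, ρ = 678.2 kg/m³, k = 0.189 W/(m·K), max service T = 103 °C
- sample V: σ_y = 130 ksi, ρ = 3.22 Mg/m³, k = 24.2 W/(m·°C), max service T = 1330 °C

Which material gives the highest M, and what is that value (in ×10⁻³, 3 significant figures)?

sample V, M = 28.9×10⁻³

Screen on constraints: k ≥ 12.2 W/(m·K); max service T ≥ 632 °C. Survivors: sample Y, sample V.
In SI units:
  sample Y: σ_y = 605.0 MPa, ρ = 19200 kg/m³
  sample V: σ_y = 896.3 MPa, ρ = 3220 kg/m³
  sample V: M = 28.9×10⁻³
  sample Y: M = 3.73×10⁻³
The maximum is for sample V.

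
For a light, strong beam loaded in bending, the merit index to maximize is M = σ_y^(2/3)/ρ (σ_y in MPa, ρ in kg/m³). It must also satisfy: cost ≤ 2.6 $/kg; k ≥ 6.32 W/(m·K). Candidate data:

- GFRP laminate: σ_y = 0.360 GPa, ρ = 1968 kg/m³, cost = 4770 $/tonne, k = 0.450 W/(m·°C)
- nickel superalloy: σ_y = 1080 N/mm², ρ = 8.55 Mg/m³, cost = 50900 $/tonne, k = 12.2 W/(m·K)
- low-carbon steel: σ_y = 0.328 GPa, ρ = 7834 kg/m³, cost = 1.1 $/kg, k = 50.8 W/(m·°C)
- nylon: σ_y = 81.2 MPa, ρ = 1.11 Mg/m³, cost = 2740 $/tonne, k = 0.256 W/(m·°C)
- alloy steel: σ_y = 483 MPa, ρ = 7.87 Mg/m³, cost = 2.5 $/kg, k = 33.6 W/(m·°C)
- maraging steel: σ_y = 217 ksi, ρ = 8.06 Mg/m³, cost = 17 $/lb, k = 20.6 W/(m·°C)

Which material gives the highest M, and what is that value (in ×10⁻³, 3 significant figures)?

alloy steel, M = 7.82×10⁻³

Screen on constraints: cost ≤ 2.6 $/kg; k ≥ 6.32 W/(m·K). Survivors: low-carbon steel, alloy steel.
Putting every candidate on a common basis:
  low-carbon steel: σ_y = 328.0 MPa, ρ = 7834 kg/m³
  alloy steel: σ_y = 483.0 MPa, ρ = 7870 kg/m³
  alloy steel: M = 7.82×10⁻³
  low-carbon steel: M = 6.07×10⁻³
Highest index: alloy steel.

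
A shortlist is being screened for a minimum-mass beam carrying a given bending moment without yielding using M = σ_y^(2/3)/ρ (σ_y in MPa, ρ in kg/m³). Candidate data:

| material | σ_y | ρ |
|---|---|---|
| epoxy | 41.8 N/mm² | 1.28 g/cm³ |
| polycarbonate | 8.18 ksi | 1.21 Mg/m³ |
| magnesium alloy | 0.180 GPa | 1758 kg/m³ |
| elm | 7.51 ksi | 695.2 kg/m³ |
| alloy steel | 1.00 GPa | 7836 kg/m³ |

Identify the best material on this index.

After converting to SI:
  epoxy: σ_y = 41.80 MPa, ρ = 1280 kg/m³
  polycarbonate: σ_y = 56.40 MPa, ρ = 1210 kg/m³
  magnesium alloy: σ_y = 180.0 MPa, ρ = 1758 kg/m³
  elm: σ_y = 51.78 MPa, ρ = 695.2 kg/m³
  alloy steel: σ_y = 1000 MPa, ρ = 7836 kg/m³
  elm: M = 20.0×10⁻³
  magnesium alloy: M = 18.1×10⁻³
  alloy steel: M = 12.8×10⁻³
  polycarbonate: M = 12.2×10⁻³
  epoxy: M = 9.41×10⁻³
Highest index: elm.

elm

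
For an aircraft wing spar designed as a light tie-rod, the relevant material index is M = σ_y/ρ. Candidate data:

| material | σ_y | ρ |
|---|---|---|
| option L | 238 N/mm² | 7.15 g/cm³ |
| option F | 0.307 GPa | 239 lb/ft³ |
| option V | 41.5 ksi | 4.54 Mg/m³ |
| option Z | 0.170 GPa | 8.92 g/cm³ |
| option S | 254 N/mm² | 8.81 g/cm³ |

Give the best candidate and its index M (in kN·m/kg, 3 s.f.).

option F, M = 80.2 kN·m/kg

After converting to SI:
  option L: σ_y = 238.0 MPa, ρ = 7150 kg/m³
  option F: σ_y = 307.0 MPa, ρ = 3828 kg/m³
  option V: σ_y = 286.1 MPa, ρ = 4540 kg/m³
  option Z: σ_y = 170.0 MPa, ρ = 8920 kg/m³
  option S: σ_y = 254.0 MPa, ρ = 8810 kg/m³
  option F: M = 80.2 kN·m/kg
  option V: M = 63.0 kN·m/kg
  option L: M = 33.3 kN·m/kg
  option S: M = 28.8 kN·m/kg
  option Z: M = 19.1 kN·m/kg
Option F ranks first.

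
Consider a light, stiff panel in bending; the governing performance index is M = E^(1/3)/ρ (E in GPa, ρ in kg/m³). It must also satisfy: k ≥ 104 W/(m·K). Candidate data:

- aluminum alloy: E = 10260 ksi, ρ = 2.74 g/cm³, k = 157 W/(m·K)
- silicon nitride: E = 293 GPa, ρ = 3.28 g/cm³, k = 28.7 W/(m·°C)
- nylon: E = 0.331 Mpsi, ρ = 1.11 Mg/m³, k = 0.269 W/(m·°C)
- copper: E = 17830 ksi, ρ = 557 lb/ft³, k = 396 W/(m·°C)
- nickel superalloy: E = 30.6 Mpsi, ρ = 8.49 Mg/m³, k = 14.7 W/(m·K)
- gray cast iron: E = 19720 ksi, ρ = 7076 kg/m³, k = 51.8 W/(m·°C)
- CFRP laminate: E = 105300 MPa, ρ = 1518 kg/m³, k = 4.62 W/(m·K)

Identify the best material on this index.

Screen on constraints: k ≥ 104 W/(m·K). Survivors: aluminum alloy, copper.
Normalizing units and computing the index:
  aluminum alloy: E = 70.74 GPa, ρ = 2740 kg/m³
  copper: E = 122.9 GPa, ρ = 8922 kg/m³
  aluminum alloy: M = 1.51×10⁻³
  copper: M = 0.557×10⁻³
Aluminum alloy has the largest M.

aluminum alloy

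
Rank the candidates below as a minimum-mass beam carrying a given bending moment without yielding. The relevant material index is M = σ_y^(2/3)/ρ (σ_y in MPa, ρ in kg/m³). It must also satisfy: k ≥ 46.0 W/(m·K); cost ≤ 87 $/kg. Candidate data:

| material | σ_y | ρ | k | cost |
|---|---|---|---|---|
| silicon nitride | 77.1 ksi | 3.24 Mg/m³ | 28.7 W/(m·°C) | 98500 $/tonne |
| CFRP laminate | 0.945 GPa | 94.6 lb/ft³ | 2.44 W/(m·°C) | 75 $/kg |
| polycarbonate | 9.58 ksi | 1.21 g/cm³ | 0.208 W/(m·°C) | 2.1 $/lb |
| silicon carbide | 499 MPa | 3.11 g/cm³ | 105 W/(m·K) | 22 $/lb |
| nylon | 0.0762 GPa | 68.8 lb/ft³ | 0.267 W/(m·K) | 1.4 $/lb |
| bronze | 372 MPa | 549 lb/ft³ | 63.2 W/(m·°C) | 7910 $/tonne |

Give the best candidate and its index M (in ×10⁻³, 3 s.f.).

silicon carbide, M = 20.2×10⁻³

Screen on constraints: k ≥ 46.0 W/(m·K); cost ≤ 87 $/kg. Survivors: silicon carbide, bronze.
After converting to SI:
  silicon carbide: σ_y = 499.0 MPa, ρ = 3110 kg/m³
  bronze: σ_y = 372.0 MPa, ρ = 8794 kg/m³
  silicon carbide: M = 20.2×10⁻³
  bronze: M = 5.88×10⁻³
The maximum is for silicon carbide.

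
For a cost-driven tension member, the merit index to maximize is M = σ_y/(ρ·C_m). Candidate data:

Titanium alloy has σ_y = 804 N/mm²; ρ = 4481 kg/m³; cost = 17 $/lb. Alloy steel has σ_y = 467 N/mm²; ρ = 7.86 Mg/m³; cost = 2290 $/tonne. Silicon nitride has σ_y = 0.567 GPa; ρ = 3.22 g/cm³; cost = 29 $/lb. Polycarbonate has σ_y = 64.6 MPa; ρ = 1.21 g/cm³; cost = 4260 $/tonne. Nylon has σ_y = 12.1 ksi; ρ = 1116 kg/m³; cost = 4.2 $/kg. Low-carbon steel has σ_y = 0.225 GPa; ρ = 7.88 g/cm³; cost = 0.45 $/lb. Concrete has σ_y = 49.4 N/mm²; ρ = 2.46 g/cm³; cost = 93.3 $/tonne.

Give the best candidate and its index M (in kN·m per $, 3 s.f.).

Convert each candidate to consistent units, then evaluate M:
  titanium alloy: σ_y = 804.0 MPa, ρ = 4481 kg/m³, cost = 37.48 $/kg
  alloy steel: σ_y = 467.0 MPa, ρ = 7860 kg/m³, cost = 2.290 $/kg
  silicon nitride: σ_y = 567.0 MPa, ρ = 3220 kg/m³, cost = 63.93 $/kg
  polycarbonate: σ_y = 64.60 MPa, ρ = 1210 kg/m³, cost = 4.260 $/kg
  nylon: σ_y = 83.43 MPa, ρ = 1116 kg/m³, cost = 4.200 $/kg
  low-carbon steel: σ_y = 225.0 MPa, ρ = 7880 kg/m³, cost = 0.9921 $/kg
  concrete: σ_y = 49.40 MPa, ρ = 2460 kg/m³, cost = 0.09330 $/kg
  concrete: M = 215 kN·m per $
  low-carbon steel: M = 28.8 kN·m per $
  alloy steel: M = 25.9 kN·m per $
  nylon: M = 17.8 kN·m per $
  polycarbonate: M = 12.5 kN·m per $
  titanium alloy: M = 4.79 kN·m per $
  silicon nitride: M = 2.75 kN·m per $
Concrete ranks first.

concrete, M = 215 kN·m per $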